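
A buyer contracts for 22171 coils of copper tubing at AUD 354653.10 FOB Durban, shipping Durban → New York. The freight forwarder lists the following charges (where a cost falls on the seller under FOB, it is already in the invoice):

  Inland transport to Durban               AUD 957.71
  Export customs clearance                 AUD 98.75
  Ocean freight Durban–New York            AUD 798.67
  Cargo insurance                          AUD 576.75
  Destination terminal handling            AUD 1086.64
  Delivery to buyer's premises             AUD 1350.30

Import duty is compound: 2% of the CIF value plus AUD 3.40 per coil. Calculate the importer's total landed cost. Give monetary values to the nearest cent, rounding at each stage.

Total landed cost: AUD 440967.43

FOB: the seller bears costs until goods are on board at the origin port; the buyer bears freight, insurance and all costs thereafter.
Already in the invoice (seller's account under FOB): inland to port, export clearance — exclude.
CIF value = FOB price + freight + insurance = 354653.10 + 798.67 + 576.75 = 356028.52
Ad valorem component: 356028.52 × 2% = 7120.57
Specific component: 22171 × 3.40 = 75381.40
Import duty = 7120.57 + 75381.40 = 82501.97
Buyer bears: freight 798.67 + insurance 576.75 + destination terminal 1086.64 + delivery 1350.30 + duty 82501.97 = 86314.33
Landed cost = invoice 354653.10 + 86314.33 = 440967.43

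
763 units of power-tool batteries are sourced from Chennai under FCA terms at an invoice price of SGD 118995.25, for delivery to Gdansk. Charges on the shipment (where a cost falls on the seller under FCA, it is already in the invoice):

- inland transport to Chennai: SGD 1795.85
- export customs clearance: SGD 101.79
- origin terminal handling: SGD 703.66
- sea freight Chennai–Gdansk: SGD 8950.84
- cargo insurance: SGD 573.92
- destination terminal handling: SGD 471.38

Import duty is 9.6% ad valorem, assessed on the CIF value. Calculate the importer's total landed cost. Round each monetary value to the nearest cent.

FCA: the seller delivers export-cleared goods to the carrier; the buyer bears costs from that point.
Already in the invoice (seller's account under FCA): inland to port, export clearance — exclude.
CIF value = FCA price + origin terminal + freight + insurance = 118995.25 + 703.66 + 8950.84 + 573.92 = 129223.67
Import duty = 129223.67 × 9.6% = 12405.47
Buyer bears: origin terminal 703.66 + freight 8950.84 + insurance 573.92 + destination terminal 471.38 + duty 12405.47 = 23105.27
Landed cost = invoice 118995.25 + 23105.27 = 142100.52

Total landed cost: SGD 142100.52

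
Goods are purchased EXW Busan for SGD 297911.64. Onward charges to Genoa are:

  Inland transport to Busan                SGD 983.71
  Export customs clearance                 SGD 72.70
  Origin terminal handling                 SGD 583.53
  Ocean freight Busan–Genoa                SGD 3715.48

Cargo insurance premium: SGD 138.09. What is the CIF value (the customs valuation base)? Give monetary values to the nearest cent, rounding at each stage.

CIF = EXW price + pre-shipment costs + freight + insurance
CIF = 297911.64 + 983.71 + 72.70 + 583.53 + 3715.48 + 138.09 = 303405.15

CIF value: SGD 303405.15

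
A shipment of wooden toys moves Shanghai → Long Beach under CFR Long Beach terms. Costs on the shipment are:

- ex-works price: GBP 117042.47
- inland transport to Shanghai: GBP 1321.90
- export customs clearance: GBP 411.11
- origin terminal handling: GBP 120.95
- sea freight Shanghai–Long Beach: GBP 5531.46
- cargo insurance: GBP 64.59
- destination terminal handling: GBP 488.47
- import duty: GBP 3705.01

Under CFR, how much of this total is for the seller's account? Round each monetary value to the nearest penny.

CFR: the seller pays costs through ocean freight to the destination port, but not insurance.
Seller's account: goods 117042.47 + inland to port 1321.90 + export clearance 411.11 + origin terminal 120.95 + freight 5531.46 = 124427.89
Buyer's account: insurance 64.59 + destination terminal 488.47 + duty 3705.01 = 4258.07

Seller's account: GBP 124427.89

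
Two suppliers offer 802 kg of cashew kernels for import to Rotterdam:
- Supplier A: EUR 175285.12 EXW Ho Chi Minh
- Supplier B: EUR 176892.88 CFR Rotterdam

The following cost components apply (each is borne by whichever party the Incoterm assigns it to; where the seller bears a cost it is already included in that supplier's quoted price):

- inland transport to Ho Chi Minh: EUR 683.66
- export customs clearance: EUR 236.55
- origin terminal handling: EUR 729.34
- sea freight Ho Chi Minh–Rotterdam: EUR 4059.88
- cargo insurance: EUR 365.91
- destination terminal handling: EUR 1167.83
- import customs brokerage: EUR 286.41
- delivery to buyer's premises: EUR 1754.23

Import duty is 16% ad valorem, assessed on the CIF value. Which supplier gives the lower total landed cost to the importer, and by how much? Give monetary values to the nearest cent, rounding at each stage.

Supplier B is cheaper by EUR 4757.93

Supplier A (EXW):
CIF value = EXW price + inland to port + export clearance + origin terminal + freight + insurance = 175285.12 + 683.66 + 236.55 + 729.34 + 4059.88 + 365.91 = 181360.46
Import duty = 181360.46 × 16% = 29017.67
Buyer bears (A): 683.66 + 236.55 + 729.34 + 4059.88 + 365.91 + 1167.83 + 286.41 + 1754.23 = 9283.81
Landed cost (A) = invoice 175285.12 + 9283.81 + duty 29017.67 = 213586.60
Supplier B (CFR):
CIF value = CFR price + insurance = 176892.88 + 365.91 = 177258.79
Import duty = 177258.79 × 16% = 28361.41
Buyer bears (B): 365.91 + 1167.83 + 286.41 + 1754.23 = 3574.38
Landed cost (B) = invoice 176892.88 + 3574.38 + duty 28361.41 = 208828.67
Difference = |213586.60 − 208828.67| = 4757.93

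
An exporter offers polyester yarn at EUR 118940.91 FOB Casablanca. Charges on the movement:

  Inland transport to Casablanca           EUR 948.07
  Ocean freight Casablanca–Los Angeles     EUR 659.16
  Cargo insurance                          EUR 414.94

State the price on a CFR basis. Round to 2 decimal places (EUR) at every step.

Not relevant to the conversion: inland to port — on the seller under both FOB and CFR; already in the FOB price and stays in the CFR price. insurance — on the buyer under both terms; not part of either seller's price.
From FOB to CFR, the seller additionally bears: freight.
CFR price = 118940.91 + 659.16 = 119600.07

CFR price: EUR 119600.07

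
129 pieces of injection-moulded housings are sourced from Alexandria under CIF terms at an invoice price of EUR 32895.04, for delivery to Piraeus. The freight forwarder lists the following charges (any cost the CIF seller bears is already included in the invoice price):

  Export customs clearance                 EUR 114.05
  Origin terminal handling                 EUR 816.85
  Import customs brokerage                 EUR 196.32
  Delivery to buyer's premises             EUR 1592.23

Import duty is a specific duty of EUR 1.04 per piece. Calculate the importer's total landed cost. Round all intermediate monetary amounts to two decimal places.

CIF: the seller pays costs through ocean freight and marine insurance to the destination port.
Already in the invoice (seller's account under CIF): export clearance, origin terminal — exclude.
The CIF price already equals the CIF value: 32895.04
Import duty = 129 × 1.04 = 134.16
Buyer bears: brokerage 196.32 + delivery 1592.23 + duty 134.16 = 1922.71
Landed cost = invoice 32895.04 + 1922.71 = 34817.75

Total landed cost: EUR 34817.75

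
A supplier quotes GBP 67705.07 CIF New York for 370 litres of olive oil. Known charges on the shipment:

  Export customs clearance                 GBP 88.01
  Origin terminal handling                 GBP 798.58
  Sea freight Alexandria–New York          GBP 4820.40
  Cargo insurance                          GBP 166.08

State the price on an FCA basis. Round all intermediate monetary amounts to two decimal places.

Not relevant to the conversion: export clearance — on the seller under both CIF and FCA; already in the CIF price and stays in the FCA price.
From CIF to FCA, the seller no longer bears: origin terminal, freight, insurance.
FCA price = 67705.07 − 798.58 − 4820.40 − 166.08 = 61920.01

FCA price: GBP 61920.01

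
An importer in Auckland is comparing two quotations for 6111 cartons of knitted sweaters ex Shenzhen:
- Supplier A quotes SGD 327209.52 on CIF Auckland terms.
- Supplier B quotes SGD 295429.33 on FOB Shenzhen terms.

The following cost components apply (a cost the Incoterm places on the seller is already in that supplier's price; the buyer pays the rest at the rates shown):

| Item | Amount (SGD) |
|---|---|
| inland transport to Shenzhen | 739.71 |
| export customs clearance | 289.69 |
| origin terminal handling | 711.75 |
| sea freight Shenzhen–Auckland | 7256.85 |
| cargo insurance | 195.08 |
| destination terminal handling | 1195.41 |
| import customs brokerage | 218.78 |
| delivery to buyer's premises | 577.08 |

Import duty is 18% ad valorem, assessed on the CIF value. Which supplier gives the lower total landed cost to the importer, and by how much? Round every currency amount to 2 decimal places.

Supplier B is cheaper by SGD 28707.34

Supplier A (CIF):
The CIF price already equals the CIF value: 327209.52
Import duty = 327209.52 × 18% = 58897.71
Buyer bears (A): 1195.41 + 218.78 + 577.08 = 1991.27
Landed cost (A) = invoice 327209.52 + 1991.27 + duty 58897.71 = 388098.50
Supplier B (FOB):
CIF value = FOB price + freight + insurance = 295429.33 + 7256.85 + 195.08 = 302881.26
Import duty = 302881.26 × 18% = 54518.63
Buyer bears (B): 7256.85 + 195.08 + 1195.41 + 218.78 + 577.08 = 9443.20
Landed cost (B) = invoice 295429.33 + 9443.20 + duty 54518.63 = 359391.16
Difference = |388098.50 − 359391.16| = 28707.34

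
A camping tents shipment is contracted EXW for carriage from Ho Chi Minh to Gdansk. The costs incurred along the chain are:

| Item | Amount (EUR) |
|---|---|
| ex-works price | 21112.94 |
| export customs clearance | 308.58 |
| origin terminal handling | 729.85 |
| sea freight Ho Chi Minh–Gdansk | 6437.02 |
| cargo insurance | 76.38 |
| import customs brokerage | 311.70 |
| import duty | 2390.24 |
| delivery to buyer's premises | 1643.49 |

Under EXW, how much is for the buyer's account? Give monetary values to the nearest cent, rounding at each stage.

EXW: the seller makes goods available at their premises; the buyer bears all onward costs.
Seller's account: goods 21112.94 = 21112.94
Buyer's account: export clearance 308.58 + origin terminal 729.85 + freight 6437.02 + insurance 76.38 + brokerage 311.70 + duty 2390.24 + delivery 1643.49 = 11897.26

Buyer's account: EUR 11897.26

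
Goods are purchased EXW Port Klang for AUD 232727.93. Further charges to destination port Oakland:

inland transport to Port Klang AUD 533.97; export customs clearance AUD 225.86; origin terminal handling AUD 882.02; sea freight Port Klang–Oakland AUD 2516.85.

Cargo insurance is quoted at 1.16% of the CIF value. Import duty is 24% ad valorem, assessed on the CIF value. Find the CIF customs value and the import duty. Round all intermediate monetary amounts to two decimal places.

CIF value: AUD 239666.76; import duty: AUD 57520.02

Let C be the CIF value. C = EXW price + pre-shipment costs + freight + 1.16% × C
C − 1.16% × C = 232727.93 + 533.97 + 225.86 + 882.02 + 2516.85
0.9884 × C = 236886.63
C = 236886.63 / 0.9884 = 239666.76
Insurance premium = 1.16% × 239666.76 = 2780.13
Import duty = 239666.76 × 24% = 57520.02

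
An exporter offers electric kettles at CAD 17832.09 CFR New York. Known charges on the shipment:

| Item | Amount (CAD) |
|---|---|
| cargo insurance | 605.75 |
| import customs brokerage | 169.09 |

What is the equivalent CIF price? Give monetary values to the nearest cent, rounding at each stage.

CIF price: CAD 18437.84

Not relevant to the conversion: brokerage — on the buyer under both terms; not part of either seller's price.
From CFR to CIF, the seller additionally bears: insurance.
CIF price = 17832.09 + 605.75 = 18437.84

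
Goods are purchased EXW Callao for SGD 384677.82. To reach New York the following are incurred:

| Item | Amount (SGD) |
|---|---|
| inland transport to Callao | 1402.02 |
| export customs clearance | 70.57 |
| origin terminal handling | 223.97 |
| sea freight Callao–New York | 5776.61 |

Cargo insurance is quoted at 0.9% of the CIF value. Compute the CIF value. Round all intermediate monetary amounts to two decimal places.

Let C be the CIF value. C = EXW price + pre-shipment costs + freight + 0.9% × C
C − 0.9% × C = 384677.82 + 1402.02 + 70.57 + 223.97 + 5776.61
0.991 × C = 392150.99
C = 392150.99 / 0.991 = 395712.40
Insurance premium = 0.9% × 395712.40 = 3561.41

CIF value: SGD 395712.40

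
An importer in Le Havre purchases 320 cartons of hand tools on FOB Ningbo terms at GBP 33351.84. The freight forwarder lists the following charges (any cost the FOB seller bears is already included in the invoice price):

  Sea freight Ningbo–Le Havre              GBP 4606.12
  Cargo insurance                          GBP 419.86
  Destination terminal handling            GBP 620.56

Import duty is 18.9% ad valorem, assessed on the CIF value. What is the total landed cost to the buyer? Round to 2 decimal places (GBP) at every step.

FOB: the seller bears costs until goods are on board at the origin port; the buyer bears freight, insurance and all costs thereafter.
CIF value = FOB price + freight + insurance = 33351.84 + 4606.12 + 419.86 = 38377.82
Import duty = 38377.82 × 18.9% = 7253.41
Buyer bears: freight 4606.12 + insurance 419.86 + destination terminal 620.56 + duty 7253.41 = 12899.95
Landed cost = invoice 33351.84 + 12899.95 = 46251.79

Total landed cost: GBP 46251.79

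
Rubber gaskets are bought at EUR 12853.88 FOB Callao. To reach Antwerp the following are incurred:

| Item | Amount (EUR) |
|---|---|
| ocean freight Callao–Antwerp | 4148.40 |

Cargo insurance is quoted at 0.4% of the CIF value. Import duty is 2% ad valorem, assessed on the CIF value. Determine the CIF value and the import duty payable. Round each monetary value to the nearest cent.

Let C be the CIF value. C = FOB price + freight + 0.4% × C
C − 0.4% × C = 12853.88 + 4148.40
0.996 × C = 17002.28
C = 17002.28 / 0.996 = 17070.56
Insurance premium = 0.4% × 17070.56 = 68.28
Import duty = 17070.56 × 2% = 341.41

CIF value: EUR 17070.56; import duty: EUR 341.41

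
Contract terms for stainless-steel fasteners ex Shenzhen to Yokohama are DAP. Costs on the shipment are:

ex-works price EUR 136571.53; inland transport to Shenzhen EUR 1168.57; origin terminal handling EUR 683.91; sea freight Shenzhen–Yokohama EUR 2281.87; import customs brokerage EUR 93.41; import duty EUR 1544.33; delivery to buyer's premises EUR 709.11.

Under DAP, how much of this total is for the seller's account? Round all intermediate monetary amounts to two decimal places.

DAP: the seller bears all costs to the named destination except import duty and clearance.
Seller's account: goods 136571.53 + inland to port 1168.57 + origin terminal 683.91 + freight 2281.87 + delivery 709.11 = 141414.99
Buyer's account: brokerage 93.41 + duty 1544.33 = 1637.74

Seller's account: EUR 141414.99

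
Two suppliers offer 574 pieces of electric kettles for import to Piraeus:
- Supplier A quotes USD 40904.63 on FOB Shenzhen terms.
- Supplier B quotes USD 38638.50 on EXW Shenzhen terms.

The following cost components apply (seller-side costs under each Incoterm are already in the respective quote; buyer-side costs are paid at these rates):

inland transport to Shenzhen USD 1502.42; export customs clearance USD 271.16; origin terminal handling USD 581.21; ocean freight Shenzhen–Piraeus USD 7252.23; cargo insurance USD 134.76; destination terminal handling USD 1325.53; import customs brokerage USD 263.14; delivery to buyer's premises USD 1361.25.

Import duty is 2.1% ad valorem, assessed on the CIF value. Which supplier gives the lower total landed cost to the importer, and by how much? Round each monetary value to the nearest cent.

Supplier A is cheaper by USD 90.53

Supplier A (FOB):
CIF value = FOB price + freight + insurance = 40904.63 + 7252.23 + 134.76 = 48291.62
Import duty = 48291.62 × 2.1% = 1014.12
Buyer bears (A): 7252.23 + 134.76 + 1325.53 + 263.14 + 1361.25 = 10336.91
Landed cost (A) = invoice 40904.63 + 10336.91 + duty 1014.12 = 52255.66
Supplier B (EXW):
CIF value = EXW price + inland to port + export clearance + origin terminal + freight + insurance = 38638.50 + 1502.42 + 271.16 + 581.21 + 7252.23 + 134.76 = 48380.28
Import duty = 48380.28 × 2.1% = 1015.99
Buyer bears (B): 1502.42 + 271.16 + 581.21 + 7252.23 + 134.76 + 1325.53 + 263.14 + 1361.25 = 12691.70
Landed cost (B) = invoice 38638.50 + 12691.70 + duty 1015.99 = 52346.19
Difference = |52255.66 − 52346.19| = 90.53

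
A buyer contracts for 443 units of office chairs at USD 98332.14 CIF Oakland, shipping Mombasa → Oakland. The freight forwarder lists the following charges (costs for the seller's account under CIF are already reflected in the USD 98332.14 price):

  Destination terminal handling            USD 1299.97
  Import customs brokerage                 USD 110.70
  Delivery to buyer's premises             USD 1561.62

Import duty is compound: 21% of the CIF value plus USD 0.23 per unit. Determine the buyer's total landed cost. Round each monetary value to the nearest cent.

Total landed cost: USD 122056.07

CIF: the seller pays costs through ocean freight and marine insurance to the destination port.
The CIF price already equals the CIF value: 98332.14
Ad valorem component: 98332.14 × 21% = 20649.75
Specific component: 443 × 0.23 = 101.89
Import duty = 20649.75 + 101.89 = 20751.64
Buyer bears: destination terminal 1299.97 + brokerage 110.70 + delivery 1561.62 + duty 20751.64 = 23723.93
Landed cost = invoice 98332.14 + 23723.93 = 122056.07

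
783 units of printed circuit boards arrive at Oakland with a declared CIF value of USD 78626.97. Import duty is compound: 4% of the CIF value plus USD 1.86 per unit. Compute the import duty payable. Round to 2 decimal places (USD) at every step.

Ad valorem component: 78626.97 × 4% = 3145.08
Specific component: 783 × 1.86 = 1456.38
Import duty = 3145.08 + 1456.38 = 4601.46

Import duty: USD 4601.46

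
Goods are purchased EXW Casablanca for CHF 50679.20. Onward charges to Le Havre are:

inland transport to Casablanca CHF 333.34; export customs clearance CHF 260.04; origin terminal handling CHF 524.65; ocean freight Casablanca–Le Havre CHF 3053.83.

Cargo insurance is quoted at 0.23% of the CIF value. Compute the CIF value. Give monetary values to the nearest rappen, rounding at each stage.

CIF value: CHF 54977.51

Let C be the CIF value. C = EXW price + pre-shipment costs + freight + 0.23% × C
C − 0.23% × C = 50679.20 + 333.34 + 260.04 + 524.65 + 3053.83
0.9977 × C = 54851.06
C = 54851.06 / 0.9977 = 54977.51
Insurance premium = 0.23% × 54977.51 = 126.45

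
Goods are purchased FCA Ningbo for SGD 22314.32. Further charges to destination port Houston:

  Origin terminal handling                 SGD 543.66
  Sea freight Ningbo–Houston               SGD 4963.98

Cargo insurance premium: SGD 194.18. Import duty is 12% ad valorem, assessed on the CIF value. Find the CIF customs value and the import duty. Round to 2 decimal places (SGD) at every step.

CIF value: SGD 28016.14; import duty: SGD 3361.94

CIF = FCA price + pre-shipment costs + freight + insurance
CIF = 22314.32 + 543.66 + 4963.98 + 194.18 = 28016.14
Import duty = 28016.14 × 12% = 3361.94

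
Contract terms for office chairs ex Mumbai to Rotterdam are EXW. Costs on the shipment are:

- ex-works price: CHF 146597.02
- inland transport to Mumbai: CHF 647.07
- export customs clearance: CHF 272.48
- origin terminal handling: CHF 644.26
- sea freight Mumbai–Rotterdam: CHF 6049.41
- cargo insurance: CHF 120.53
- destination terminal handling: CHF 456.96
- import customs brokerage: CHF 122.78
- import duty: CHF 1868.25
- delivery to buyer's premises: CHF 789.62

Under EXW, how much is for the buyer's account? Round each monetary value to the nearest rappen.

EXW: the seller makes goods available at their premises; the buyer bears all onward costs.
Seller's account: goods 146597.02 = 146597.02
Buyer's account: inland to port 647.07 + export clearance 272.48 + origin terminal 644.26 + freight 6049.41 + insurance 120.53 + destination terminal 456.96 + brokerage 122.78 + duty 1868.25 + delivery 789.62 = 10971.36

Buyer's account: CHF 10971.36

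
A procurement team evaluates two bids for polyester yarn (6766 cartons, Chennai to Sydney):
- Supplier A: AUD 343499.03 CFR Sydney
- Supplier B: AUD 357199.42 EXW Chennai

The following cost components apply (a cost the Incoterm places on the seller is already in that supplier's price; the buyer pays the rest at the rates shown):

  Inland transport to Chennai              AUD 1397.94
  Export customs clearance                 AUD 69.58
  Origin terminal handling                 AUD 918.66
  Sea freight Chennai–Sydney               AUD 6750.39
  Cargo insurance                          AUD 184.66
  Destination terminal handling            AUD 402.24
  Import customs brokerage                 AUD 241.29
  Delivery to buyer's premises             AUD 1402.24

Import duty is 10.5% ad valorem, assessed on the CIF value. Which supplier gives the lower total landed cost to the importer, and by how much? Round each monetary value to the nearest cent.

Supplier A is cheaper by AUD 25234.84

Supplier A (CFR):
CIF value = CFR price + insurance = 343499.03 + 184.66 = 343683.69
Import duty = 343683.69 × 10.5% = 36086.79
Buyer bears (A): 184.66 + 402.24 + 241.29 + 1402.24 = 2230.43
Landed cost (A) = invoice 343499.03 + 2230.43 + duty 36086.79 = 381816.25
Supplier B (EXW):
CIF value = EXW price + inland to port + export clearance + origin terminal + freight + insurance = 357199.42 + 1397.94 + 69.58 + 918.66 + 6750.39 + 184.66 = 366520.65
Import duty = 366520.65 × 10.5% = 38484.67
Buyer bears (B): 1397.94 + 69.58 + 918.66 + 6750.39 + 184.66 + 402.24 + 241.29 + 1402.24 = 11367.00
Landed cost (B) = invoice 357199.42 + 11367.00 + duty 38484.67 = 407051.09
Difference = |381816.25 − 407051.09| = 25234.84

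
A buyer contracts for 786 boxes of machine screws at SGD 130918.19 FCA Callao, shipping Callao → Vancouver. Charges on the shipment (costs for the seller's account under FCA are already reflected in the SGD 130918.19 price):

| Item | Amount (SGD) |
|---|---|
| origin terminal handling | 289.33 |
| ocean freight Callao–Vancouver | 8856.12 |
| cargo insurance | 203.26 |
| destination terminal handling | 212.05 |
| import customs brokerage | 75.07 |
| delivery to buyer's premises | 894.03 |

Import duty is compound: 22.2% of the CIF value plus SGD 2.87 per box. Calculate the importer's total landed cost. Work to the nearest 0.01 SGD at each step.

Total landed cost: SGD 174843.12

FCA: the seller delivers export-cleared goods to the carrier; the buyer bears costs from that point.
CIF value = FCA price + origin terminal + freight + insurance = 130918.19 + 289.33 + 8856.12 + 203.26 = 140266.90
Ad valorem component: 140266.90 × 22.2% = 31139.25
Specific component: 786 × 2.87 = 2255.82
Import duty = 31139.25 + 2255.82 = 33395.07
Buyer bears: origin terminal 289.33 + freight 8856.12 + insurance 203.26 + destination terminal 212.05 + brokerage 75.07 + delivery 894.03 + duty 33395.07 = 43924.93
Landed cost = invoice 130918.19 + 43924.93 = 174843.12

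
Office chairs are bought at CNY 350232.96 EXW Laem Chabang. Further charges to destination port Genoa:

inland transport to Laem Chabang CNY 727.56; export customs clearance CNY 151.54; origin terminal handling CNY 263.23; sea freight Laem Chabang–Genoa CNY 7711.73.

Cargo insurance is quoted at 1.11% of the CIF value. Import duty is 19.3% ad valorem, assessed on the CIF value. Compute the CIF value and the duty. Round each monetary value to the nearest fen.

Let C be the CIF value. C = EXW price + pre-shipment costs + freight + 1.11% × C
C − 1.11% × C = 350232.96 + 727.56 + 151.54 + 263.23 + 7711.73
0.9889 × C = 359087.02
C = 359087.02 / 0.9889 = 363117.63
Insurance premium = 1.11% × 363117.63 = 4030.61
Import duty = 363117.63 × 19.3% = 70081.70

CIF value: CNY 363117.63; import duty: CNY 70081.70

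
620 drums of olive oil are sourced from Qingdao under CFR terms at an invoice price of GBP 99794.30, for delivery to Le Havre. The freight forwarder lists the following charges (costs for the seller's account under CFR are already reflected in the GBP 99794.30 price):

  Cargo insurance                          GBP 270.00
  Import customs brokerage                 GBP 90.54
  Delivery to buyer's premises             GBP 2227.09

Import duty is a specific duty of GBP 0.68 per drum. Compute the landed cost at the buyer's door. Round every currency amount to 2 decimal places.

CFR: the seller pays costs through ocean freight to the destination port, but not insurance.
CIF value = CFR price + insurance = 99794.30 + 270.00 = 100064.30
Import duty = 620 × 0.68 = 421.60
Buyer bears: insurance 270.00 + brokerage 90.54 + delivery 2227.09 + duty 421.60 = 3009.23
Landed cost = invoice 99794.30 + 3009.23 = 102803.53

Total landed cost: GBP 102803.53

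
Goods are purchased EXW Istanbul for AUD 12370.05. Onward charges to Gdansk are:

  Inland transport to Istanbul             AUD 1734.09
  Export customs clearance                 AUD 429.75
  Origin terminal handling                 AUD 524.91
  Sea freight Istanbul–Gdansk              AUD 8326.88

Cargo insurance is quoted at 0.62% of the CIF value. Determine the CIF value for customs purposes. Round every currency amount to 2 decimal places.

CIF value: AUD 23531.58

Let C be the CIF value. C = EXW price + pre-shipment costs + freight + 0.62% × C
C − 0.62% × C = 12370.05 + 1734.09 + 429.75 + 524.91 + 8326.88
0.9938 × C = 23385.68
C = 23385.68 / 0.9938 = 23531.58
Insurance premium = 0.62% × 23531.58 = 145.90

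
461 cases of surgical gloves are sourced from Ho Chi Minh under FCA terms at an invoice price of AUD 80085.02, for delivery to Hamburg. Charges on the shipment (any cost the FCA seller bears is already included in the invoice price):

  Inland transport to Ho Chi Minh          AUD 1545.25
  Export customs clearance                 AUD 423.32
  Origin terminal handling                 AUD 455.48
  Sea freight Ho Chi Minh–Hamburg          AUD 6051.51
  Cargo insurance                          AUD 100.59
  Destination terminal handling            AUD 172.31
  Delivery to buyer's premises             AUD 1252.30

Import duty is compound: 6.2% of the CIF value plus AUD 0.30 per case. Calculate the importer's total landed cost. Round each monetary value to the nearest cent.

Total landed cost: AUD 93630.45

FCA: the seller delivers export-cleared goods to the carrier; the buyer bears costs from that point.
Already in the invoice (seller's account under FCA): inland to port, export clearance — exclude.
CIF value = FCA price + origin terminal + freight + insurance = 80085.02 + 455.48 + 6051.51 + 100.59 = 86692.60
Ad valorem component: 86692.60 × 6.2% = 5374.94
Specific component: 461 × 0.30 = 138.30
Import duty = 5374.94 + 138.30 = 5513.24
Buyer bears: origin terminal 455.48 + freight 6051.51 + insurance 100.59 + destination terminal 172.31 + delivery 1252.30 + duty 5513.24 = 13545.43
Landed cost = invoice 80085.02 + 13545.43 = 93630.45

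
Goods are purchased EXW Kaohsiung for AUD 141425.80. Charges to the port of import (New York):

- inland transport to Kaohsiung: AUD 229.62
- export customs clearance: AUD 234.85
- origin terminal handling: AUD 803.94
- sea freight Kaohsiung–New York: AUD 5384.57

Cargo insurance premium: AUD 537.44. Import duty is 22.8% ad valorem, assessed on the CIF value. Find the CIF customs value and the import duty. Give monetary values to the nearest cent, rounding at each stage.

CIF = EXW price + pre-shipment costs + freight + insurance
CIF = 141425.80 + 229.62 + 234.85 + 803.94 + 5384.57 + 537.44 = 148616.22
Import duty = 148616.22 × 22.8% = 33884.50

CIF value: AUD 148616.22; import duty: AUD 33884.50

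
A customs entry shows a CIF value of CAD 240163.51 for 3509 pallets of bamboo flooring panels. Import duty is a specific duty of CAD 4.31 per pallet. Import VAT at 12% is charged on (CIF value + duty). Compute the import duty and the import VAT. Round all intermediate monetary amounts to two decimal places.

Import duty = 3509 × 4.31 = 15123.79
VAT base = CIF + duty = 240163.51 + 15123.79 = 255287.30
Import VAT = 255287.30 × 12% = 30634.48

Import duty: CAD 15123.79; import VAT: CAD 30634.48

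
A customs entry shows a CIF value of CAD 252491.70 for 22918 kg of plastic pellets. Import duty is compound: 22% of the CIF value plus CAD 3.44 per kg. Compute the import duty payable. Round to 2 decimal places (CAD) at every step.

Import duty: CAD 134386.09

Ad valorem component: 252491.70 × 22% = 55548.17
Specific component: 22918 × 3.44 = 78837.92
Import duty = 55548.17 + 78837.92 = 134386.09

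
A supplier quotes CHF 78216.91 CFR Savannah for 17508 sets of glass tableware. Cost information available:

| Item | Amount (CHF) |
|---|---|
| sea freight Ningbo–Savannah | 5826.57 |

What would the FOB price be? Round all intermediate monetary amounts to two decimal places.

FOB price: CHF 72390.34

From CFR to FOB, the seller no longer bears: freight.
FOB price = 78216.91 − 5826.57 = 72390.34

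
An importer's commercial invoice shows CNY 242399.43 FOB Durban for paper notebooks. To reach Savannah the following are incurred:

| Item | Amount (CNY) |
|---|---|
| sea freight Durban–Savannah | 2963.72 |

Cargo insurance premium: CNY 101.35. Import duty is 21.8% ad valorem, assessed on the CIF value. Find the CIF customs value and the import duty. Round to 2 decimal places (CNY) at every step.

CIF = FOB price + freight + insurance
CIF = 242399.43 + 2963.72 + 101.35 = 245464.50
Import duty = 245464.50 × 21.8% = 53511.26

CIF value: CNY 245464.50; import duty: CNY 53511.26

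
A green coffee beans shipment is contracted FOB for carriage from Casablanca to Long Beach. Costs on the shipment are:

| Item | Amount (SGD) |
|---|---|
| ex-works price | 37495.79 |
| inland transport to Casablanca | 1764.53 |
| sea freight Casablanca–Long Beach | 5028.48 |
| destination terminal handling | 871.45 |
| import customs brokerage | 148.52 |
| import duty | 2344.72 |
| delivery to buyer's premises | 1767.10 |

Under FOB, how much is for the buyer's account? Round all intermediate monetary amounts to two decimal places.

FOB: the seller bears costs until goods are on board at the origin port; the buyer bears freight, insurance and all costs thereafter.
Seller's account: goods 37495.79 + inland to port 1764.53 = 39260.32
Buyer's account: freight 5028.48 + destination terminal 871.45 + brokerage 148.52 + duty 2344.72 + delivery 1767.10 = 10160.27

Buyer's account: SGD 10160.27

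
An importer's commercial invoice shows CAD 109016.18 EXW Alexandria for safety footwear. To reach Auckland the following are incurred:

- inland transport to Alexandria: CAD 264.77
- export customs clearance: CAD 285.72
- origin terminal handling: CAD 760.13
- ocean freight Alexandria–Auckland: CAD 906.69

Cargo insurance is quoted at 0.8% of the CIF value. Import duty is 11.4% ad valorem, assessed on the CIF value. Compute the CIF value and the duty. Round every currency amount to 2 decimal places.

Let C be the CIF value. C = EXW price + pre-shipment costs + freight + 0.8% × C
C − 0.8% × C = 109016.18 + 264.77 + 285.72 + 760.13 + 906.69
0.992 × C = 111233.49
C = 111233.49 / 0.992 = 112130.53
Insurance premium = 0.8% × 112130.53 = 897.04
Import duty = 112130.53 × 11.4% = 12782.88

CIF value: CAD 112130.53; import duty: CAD 12782.88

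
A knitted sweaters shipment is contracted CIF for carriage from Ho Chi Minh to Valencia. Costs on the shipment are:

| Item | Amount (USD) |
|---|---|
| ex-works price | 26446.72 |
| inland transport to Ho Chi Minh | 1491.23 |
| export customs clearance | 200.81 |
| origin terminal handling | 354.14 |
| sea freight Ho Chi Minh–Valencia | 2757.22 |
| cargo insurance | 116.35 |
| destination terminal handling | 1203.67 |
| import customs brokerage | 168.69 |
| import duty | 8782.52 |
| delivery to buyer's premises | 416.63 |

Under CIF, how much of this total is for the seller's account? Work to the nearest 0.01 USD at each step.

Seller's account: USD 31366.47

CIF: the seller pays costs through ocean freight and marine insurance to the destination port.
Seller's account: goods 26446.72 + inland to port 1491.23 + export clearance 200.81 + origin terminal 354.14 + freight 2757.22 + insurance 116.35 = 31366.47
Buyer's account: destination terminal 1203.67 + brokerage 168.69 + duty 8782.52 + delivery 416.63 = 10571.51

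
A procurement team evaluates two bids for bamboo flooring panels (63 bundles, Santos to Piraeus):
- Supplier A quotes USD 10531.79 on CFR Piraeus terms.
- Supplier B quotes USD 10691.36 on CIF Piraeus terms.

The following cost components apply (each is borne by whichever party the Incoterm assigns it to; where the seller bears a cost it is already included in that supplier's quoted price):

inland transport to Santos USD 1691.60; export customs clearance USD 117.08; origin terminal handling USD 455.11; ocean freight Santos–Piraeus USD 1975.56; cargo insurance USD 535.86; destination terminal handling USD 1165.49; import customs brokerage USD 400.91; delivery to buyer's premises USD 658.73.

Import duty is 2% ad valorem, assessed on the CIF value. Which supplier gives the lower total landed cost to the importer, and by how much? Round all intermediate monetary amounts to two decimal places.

Supplier B is cheaper by USD 383.81

Supplier A (CFR):
CIF value = CFR price + insurance = 10531.79 + 535.86 = 11067.65
Import duty = 11067.65 × 2% = 221.35
Buyer bears (A): 535.86 + 1165.49 + 400.91 + 658.73 = 2760.99
Landed cost (A) = invoice 10531.79 + 2760.99 + duty 221.35 = 13514.13
Supplier B (CIF):
The CIF price already equals the CIF value: 10691.36
Import duty = 10691.36 × 2% = 213.83
Buyer bears (B): 1165.49 + 400.91 + 658.73 = 2225.13
Landed cost (B) = invoice 10691.36 + 2225.13 + duty 213.83 = 13130.32
Difference = |13514.13 − 13130.32| = 383.81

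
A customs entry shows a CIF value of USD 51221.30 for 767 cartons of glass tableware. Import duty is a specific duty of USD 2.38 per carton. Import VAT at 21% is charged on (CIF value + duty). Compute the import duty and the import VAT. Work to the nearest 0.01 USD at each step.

Import duty = 767 × 2.38 = 1825.46
VAT base = CIF + duty = 51221.30 + 1825.46 = 53046.76
Import VAT = 53046.76 × 21% = 11139.82

Import duty: USD 1825.46; import VAT: USD 11139.82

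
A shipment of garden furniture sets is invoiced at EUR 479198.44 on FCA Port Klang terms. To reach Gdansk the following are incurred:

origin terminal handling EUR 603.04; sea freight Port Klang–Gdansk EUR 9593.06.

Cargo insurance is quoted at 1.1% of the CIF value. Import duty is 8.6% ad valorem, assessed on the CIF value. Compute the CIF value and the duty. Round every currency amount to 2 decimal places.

Let C be the CIF value. C = FCA price + pre-shipment costs + freight + 1.1% × C
C − 1.1% × C = 479198.44 + 603.04 + 9593.06
0.989 × C = 489394.54
C = 489394.54 / 0.989 = 494837.76
Insurance premium = 1.1% × 494837.76 = 5443.22
Import duty = 494837.76 × 8.6% = 42556.05

CIF value: EUR 494837.76; import duty: EUR 42556.05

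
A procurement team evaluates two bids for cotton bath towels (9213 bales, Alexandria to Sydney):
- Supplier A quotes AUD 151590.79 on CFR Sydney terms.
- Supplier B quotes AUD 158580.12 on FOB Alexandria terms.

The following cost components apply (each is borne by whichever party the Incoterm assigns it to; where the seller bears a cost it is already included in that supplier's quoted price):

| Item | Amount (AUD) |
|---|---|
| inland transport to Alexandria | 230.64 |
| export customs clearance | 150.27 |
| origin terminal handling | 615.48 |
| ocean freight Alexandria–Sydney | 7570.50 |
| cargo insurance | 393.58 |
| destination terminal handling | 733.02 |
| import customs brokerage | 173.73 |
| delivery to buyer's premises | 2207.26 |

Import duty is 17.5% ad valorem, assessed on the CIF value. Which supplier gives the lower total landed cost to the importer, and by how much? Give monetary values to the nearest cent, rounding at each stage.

Supplier A (CFR):
CIF value = CFR price + insurance = 151590.79 + 393.58 = 151984.37
Import duty = 151984.37 × 17.5% = 26597.26
Buyer bears (A): 393.58 + 733.02 + 173.73 + 2207.26 = 3507.59
Landed cost (A) = invoice 151590.79 + 3507.59 + duty 26597.26 = 181695.64
Supplier B (FOB):
CIF value = FOB price + freight + insurance = 158580.12 + 7570.50 + 393.58 = 166544.20
Import duty = 166544.20 × 17.5% = 29145.24
Buyer bears (B): 7570.50 + 393.58 + 733.02 + 173.73 + 2207.26 = 11078.09
Landed cost (B) = invoice 158580.12 + 11078.09 + duty 29145.24 = 198803.45
Difference = |181695.64 − 198803.45| = 17107.81

Supplier A is cheaper by AUD 17107.81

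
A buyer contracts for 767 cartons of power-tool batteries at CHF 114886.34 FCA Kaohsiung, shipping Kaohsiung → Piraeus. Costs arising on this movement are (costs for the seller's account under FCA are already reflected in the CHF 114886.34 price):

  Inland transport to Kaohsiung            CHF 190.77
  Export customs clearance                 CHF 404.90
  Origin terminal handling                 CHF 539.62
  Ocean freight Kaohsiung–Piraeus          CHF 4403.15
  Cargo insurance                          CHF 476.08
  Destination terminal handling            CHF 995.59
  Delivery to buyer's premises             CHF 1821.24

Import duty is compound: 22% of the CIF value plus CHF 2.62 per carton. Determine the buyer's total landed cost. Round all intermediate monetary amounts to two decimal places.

FCA: the seller delivers export-cleared goods to the carrier; the buyer bears costs from that point.
Already in the invoice (seller's account under FCA): inland to port, export clearance — exclude.
CIF value = FCA price + origin terminal + freight + insurance = 114886.34 + 539.62 + 4403.15 + 476.08 = 120305.19
Ad valorem component: 120305.19 × 22% = 26467.14
Specific component: 767 × 2.62 = 2009.54
Import duty = 26467.14 + 2009.54 = 28476.68
Buyer bears: origin terminal 539.62 + freight 4403.15 + insurance 476.08 + destination terminal 995.59 + delivery 1821.24 + duty 28476.68 = 36712.36
Landed cost = invoice 114886.34 + 36712.36 = 151598.70

Total landed cost: CHF 151598.70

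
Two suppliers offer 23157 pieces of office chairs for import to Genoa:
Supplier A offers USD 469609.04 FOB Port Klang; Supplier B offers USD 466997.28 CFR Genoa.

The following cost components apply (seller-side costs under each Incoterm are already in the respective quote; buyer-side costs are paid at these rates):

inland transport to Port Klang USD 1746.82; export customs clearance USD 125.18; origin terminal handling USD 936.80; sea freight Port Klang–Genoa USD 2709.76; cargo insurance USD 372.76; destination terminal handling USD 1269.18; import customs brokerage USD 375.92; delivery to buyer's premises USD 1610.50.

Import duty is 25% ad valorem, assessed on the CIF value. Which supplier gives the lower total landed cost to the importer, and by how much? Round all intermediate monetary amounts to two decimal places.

Supplier B is cheaper by USD 6651.90

Supplier A (FOB):
CIF value = FOB price + freight + insurance = 469609.04 + 2709.76 + 372.76 = 472691.56
Import duty = 472691.56 × 25% = 118172.89
Buyer bears (A): 2709.76 + 372.76 + 1269.18 + 375.92 + 1610.50 = 6338.12
Landed cost (A) = invoice 469609.04 + 6338.12 + duty 118172.89 = 594120.05
Supplier B (CFR):
CIF value = CFR price + insurance = 466997.28 + 372.76 = 467370.04
Import duty = 467370.04 × 25% = 116842.51
Buyer bears (B): 372.76 + 1269.18 + 375.92 + 1610.50 = 3628.36
Landed cost (B) = invoice 466997.28 + 3628.36 + duty 116842.51 = 587468.15
Difference = |594120.05 − 587468.15| = 6651.90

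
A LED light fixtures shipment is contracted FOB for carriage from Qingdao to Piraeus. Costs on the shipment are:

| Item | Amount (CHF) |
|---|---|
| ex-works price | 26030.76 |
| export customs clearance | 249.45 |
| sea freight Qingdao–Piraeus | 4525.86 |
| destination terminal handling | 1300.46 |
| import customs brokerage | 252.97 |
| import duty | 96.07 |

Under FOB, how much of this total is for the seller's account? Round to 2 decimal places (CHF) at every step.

Seller's account: CHF 26280.21

FOB: the seller bears costs until goods are on board at the origin port; the buyer bears freight, insurance and all costs thereafter.
Seller's account: goods 26030.76 + export clearance 249.45 = 26280.21
Buyer's account: freight 4525.86 + destination terminal 1300.46 + brokerage 252.97 + duty 96.07 = 6175.36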